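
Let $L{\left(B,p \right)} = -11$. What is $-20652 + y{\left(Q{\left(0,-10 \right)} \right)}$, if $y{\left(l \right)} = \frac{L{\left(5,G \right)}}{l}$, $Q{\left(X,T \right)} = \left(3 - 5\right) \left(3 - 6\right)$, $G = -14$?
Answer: $- \frac{123923}{6} \approx -20654.0$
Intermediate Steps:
$Q{\left(X,T \right)} = 6$ ($Q{\left(X,T \right)} = \left(-2\right) \left(-3\right) = 6$)
$y{\left(l \right)} = - \frac{11}{l}$
$-20652 + y{\left(Q{\left(0,-10 \right)} \right)} = -20652 - \frac{11}{6} = - \frac{123923}{6}$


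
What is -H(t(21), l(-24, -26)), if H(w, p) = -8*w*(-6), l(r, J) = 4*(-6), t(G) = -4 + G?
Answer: -816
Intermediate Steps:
l(r, J) = -24
H(w, p) = 48*w
-H(t(21), l(-24, -26)) = -48*(-4 + 21) = -48*17 = -1*816 = -816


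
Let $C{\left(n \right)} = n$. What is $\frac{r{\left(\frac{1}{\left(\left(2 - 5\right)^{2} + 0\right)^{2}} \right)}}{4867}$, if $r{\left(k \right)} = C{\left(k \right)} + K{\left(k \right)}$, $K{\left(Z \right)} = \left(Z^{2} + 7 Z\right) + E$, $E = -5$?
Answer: $- \frac{32156}{31932387} \approx -0.001007$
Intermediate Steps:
$K{\left(Z \right)} = -5 + Z^{2} + 7 Z$ ($K{\left(Z \right)} = \left(Z^{2} + 7 Z\right) - 5 = -5 + Z^{2} + 7 Z$)
$r{\left(k \right)} = -5 + k^{2} + 8 k$ ($r{\left(k \right)} = k + \left(-5 + k^{2} + 7 k\right) = -5 + k^{2} + 8 k$)
$\frac{r{\left(\frac{1}{\left(\left(2 - 5\right)^{2} + 0\right)^{2}} \right)}}{4867} = \frac{-5 + \left(\frac{1}{\left(\left(2 - 5\right)^{2} + 0\right)^{2}}\right)^{2} + \frac{8}{\left(\left(2 - 5\right)^{2} + 0\right)^{2}}}{4867} = \left(-5 + \left(\frac{1}{\left(\left(-3\right)^{2} + 0\right)^{2}}\right)^{2} + \frac{8}{\left(\left(-3\right)^{2} + 0\right)^{2}}\right) \frac{1}{4867} = \left(-5 + \left(\frac{1}{\left(9 + 0\right)^{2}}\right)^{2} + \frac{8}{\left(9 + 0\right)^{2}}\right) \frac{1}{4867} = \left(-5 + \left(\frac{1}{9^{2}}\right)^{2} + \frac{8}{9^{2}}\right) \frac{1}{4867} = \left(-5 + \left(\frac{1}{81}\right)^{2} + \frac{8}{81}\right) \frac{1}{4867} = \left(-5 + \left(\frac{1}{81}\right)^{2} + 8 \cdot \frac{1}{81}\right) \frac{1}{4867} = \left(-5 + \frac{1}{6561} + \frac{8}{81}\right) \frac{1}{4867} = \left(- \frac{32156}{6561}\right) \frac{1}{4867} = - \frac{32156}{31932387}$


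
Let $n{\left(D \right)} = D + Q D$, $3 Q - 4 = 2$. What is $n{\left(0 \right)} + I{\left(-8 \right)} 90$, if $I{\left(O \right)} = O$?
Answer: $-720$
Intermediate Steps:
$Q = 2$ ($Q = \frac{4}{3} + \frac{1}{3} \cdot 2 = \frac{4}{3} + \frac{2}{3} = 2$)
$n{\left(D \right)} = 3 D$ ($n{\left(D \right)} = D + 2 D = 3 D$)
$n{\left(0 \right)} + I{\left(-8 \right)} 90 = 3 \cdot 0 - 720 = 0 - 720 = -720$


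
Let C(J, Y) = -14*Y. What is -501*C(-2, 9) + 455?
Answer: 63581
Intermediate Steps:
-501*C(-2, 9) + 455 = -(-7014)*9 + 455 = -501*(-126) + 455 = 63126 + 455 = 63581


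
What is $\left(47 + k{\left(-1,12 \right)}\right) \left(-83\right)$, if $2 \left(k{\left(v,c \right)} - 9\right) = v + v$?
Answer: $-4565$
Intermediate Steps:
$k{\left(v,c \right)} = 9 + v$ ($k{\left(v,c \right)} = 9 + \frac{v + v}{2} = 9 + \frac{2 v}{2} = 9 + v$)
$\left(47 + k{\left(-1,12 \right)}\right) \left(-83\right) = \left(47 + \left(9 - 1\right)\right) \left(-83\right) = \left(47 + 8\right) \left(-83\right) = 55 \left(-83\right) = -4565$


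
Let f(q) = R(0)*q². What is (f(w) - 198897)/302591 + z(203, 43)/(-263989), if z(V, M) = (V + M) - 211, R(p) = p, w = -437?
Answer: -52517210818/79880695499 ≈ -0.65745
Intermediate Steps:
f(q) = 0 (f(q) = 0*q² = 0)
z(V, M) = -211 + M + V (z(V, M) = (M + V) - 211 = -211 + M + V)
(f(w) - 198897)/302591 + z(203, 43)/(-263989) = (0 - 198897)/302591 + (-211 + 43 + 203)/(-263989) = -198897*1/302591 + 35*(-1/263989) = -198897/302591 - 35/263989 = -52517210818/79880695499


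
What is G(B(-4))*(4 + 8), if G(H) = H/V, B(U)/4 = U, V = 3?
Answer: -64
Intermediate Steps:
B(U) = 4*U
G(H) = H/3
G(B(-4))*(4 + 8) = ((4*(-4))/3)*(4 + 8) = ((1/3)*(-16))*12 = -16/3*12 = -64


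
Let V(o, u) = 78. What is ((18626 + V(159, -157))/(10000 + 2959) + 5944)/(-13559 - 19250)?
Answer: -77047000/425171831 ≈ -0.18121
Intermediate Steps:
((18626 + V(159, -157))/(10000 + 2959) + 5944)/(-13559 - 19250) = ((18626 + 78)/(10000 + 2959) + 5944)/(-13559 - 19250) = (18704/12959 + 5944)/(-32809) = (18704*(1/12959) + 5944)*(-1/32809) = (18704/12959 + 5944)*(-1/32809) = (77047000/12959)*(-1/32809) = -77047000/425171831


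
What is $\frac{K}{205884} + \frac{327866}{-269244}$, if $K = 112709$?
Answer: $- \frac{1032115043}{1539806436} \approx -0.67029$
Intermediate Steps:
$\frac{K}{205884} + \frac{327866}{-269244} = \frac{112709}{205884} + \frac{327866}{-269244} = 112709 \cdot \frac{1}{205884} + 327866 \left(- \frac{1}{269244}\right) = \frac{112709}{205884} - \frac{163933}{134622} = - \frac{1032115043}{1539806436}$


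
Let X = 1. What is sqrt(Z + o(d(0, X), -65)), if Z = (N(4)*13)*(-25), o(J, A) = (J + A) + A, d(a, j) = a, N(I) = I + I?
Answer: I*sqrt(2730) ≈ 52.249*I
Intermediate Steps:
N(I) = 2*I
o(J, A) = J + 2*A (o(J, A) = (A + J) + A = J + 2*A)
Z = -2600 (Z = ((2*4)*13)*(-25) = (8*13)*(-25) = 104*(-25) = -2600)
sqrt(Z + o(d(0, X), -65)) = sqrt(-2600 + (0 + 2*(-65))) = sqrt(-2600 + (0 - 130)) = sqrt(-2600 - 130) = sqrt(-2730) = I*sqrt(2730)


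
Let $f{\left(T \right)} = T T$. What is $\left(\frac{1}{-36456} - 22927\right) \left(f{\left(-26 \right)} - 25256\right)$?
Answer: $\frac{5136155151385}{9114} \approx 5.6355 \cdot 10^{8}$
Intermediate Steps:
$f{\left(T \right)} = T^{2}$
$\left(\frac{1}{-36456} - 22927\right) \left(f{\left(-26 \right)} - 25256\right) = \left(\frac{1}{-36456} - 22927\right) \left(\left(-26\right)^{2} - 25256\right) = \left(- \frac{1}{36456} - 22927\right) \left(676 - 25256\right) = \left(- \frac{835826713}{36456}\right) \left(-24580\right) = \frac{5136155151385}{9114}$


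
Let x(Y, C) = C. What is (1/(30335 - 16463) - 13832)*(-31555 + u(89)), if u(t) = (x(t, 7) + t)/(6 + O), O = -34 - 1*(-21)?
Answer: 42401282490443/97104 ≈ 4.3666e+8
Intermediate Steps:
O = -13 (O = -34 + 21 = -13)
u(t) = -1 - t/7 (u(t) = (7 + t)/(6 - 13) = (7 + t)/(-7) = (7 + t)*(-⅐) = -1 - t/7)
(1/(30335 - 16463) - 13832)*(-31555 + u(89)) = (1/(30335 - 16463) - 13832)*(-31555 + (-1 - ⅐*89)) = (1/13872 - 13832)*(-31555 + (-1 - 89/7)) = (1/13872 - 13832)*(-31555 - 96/7) = -191877503/13872*(-220981/7) = 42401282490443/97104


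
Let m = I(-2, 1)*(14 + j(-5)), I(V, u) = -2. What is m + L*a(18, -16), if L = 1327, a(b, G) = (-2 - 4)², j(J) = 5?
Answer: 47734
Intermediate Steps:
a(b, G) = 36 (a(b, G) = (-6)² = 36)
m = -38 (m = -2*(14 + 5) = -2*19 = -38)
m + L*a(18, -16) = -38 + 1327*36 = -38 + 47772 = 47734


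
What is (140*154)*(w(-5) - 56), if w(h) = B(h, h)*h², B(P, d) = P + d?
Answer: -6597360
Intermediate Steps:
w(h) = 2*h³ (w(h) = (h + h)*h² = (2*h)*h² = 2*h³)
(140*154)*(w(-5) - 56) = (140*154)*(2*(-5)³ - 56) = 21560*(2*(-125) - 56) = 21560*(-250 - 56) = 21560*(-306) = -6597360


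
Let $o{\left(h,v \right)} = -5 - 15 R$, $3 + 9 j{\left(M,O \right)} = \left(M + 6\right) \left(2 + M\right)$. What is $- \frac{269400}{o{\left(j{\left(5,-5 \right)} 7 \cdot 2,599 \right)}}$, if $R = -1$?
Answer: $-26940$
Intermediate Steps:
$j{\left(M,O \right)} = - \frac{1}{3} + \frac{\left(2 + M\right) \left(6 + M\right)}{9}$ ($j{\left(M,O \right)} = - \frac{1}{3} + \frac{\left(M + 6\right) \left(2 + M\right)}{9} = - \frac{1}{3} + \frac{\left(6 + M\right) \left(2 + M\right)}{9} = - \frac{1}{3} + \frac{\left(2 + M\right) \left(6 + M\right)}{9}$)
$o{\left(h,v \right)} = 10$ ($o{\left(h,v \right)} = -5 - -15 = -5 + 15 = 10$)
$- \frac{269400}{o{\left(j{\left(5,-5 \right)} 7 \cdot 2,599 \right)}} = - \frac{269400}{10} = \left(-269400\right) \frac{1}{10} = -26940$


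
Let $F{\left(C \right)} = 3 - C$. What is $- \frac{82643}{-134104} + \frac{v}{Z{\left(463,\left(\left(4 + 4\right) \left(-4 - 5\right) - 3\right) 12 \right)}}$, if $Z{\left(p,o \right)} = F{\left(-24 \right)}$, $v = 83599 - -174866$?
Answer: $\frac{11554473907}{1206936} \approx 9573.4$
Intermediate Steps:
$v = 258465$ ($v = 83599 + 174866 = 258465$)
$Z{\left(p,o \right)} = 27$ ($Z{\left(p,o \right)} = 3 - -24 = 3 + 24 = 27$)
$- \frac{82643}{-134104} + \frac{v}{Z{\left(463,\left(\left(4 + 4\right) \left(-4 - 5\right) - 3\right) 12 \right)}} = - \frac{82643}{-134104} + \frac{258465}{27} = \left(-82643\right) \left(- \frac{1}{134104}\right) + 258465 \cdot \frac{1}{27} = \frac{82643}{134104} + \frac{86155}{9} = \frac{11554473907}{1206936}$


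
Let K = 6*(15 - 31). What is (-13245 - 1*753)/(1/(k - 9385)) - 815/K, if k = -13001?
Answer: 30082486703/96 ≈ 3.1336e+8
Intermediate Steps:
K = -96 (K = 6*(-16) = -96)
(-13245 - 1*753)/(1/(k - 9385)) - 815/K = (-13245 - 1*753)/(1/(-13001 - 9385)) - 815/(-96) = (-13245 - 753)/(1/(-22386)) - 815*(-1/96) = -13998/(-1/22386) + 815/96 = -13998*(-22386) + 815/96 = 313359228 + 815/96 = 30082486703/96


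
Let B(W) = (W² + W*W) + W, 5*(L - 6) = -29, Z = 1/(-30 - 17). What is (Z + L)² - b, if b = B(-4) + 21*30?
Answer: -36336286/55225 ≈ -657.97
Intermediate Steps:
Z = -1/47 (Z = 1/(-47) = -1/47 ≈ -0.021277)
L = ⅕ (L = 6 + (⅕)*(-29) = 6 - 29/5 = ⅕ ≈ 0.20000)
B(W) = W + 2*W² (B(W) = (W² + W²) + W = 2*W² + W = W + 2*W²)
b = 658 (b = -4*(1 + 2*(-4)) + 21*30 = -4*(1 - 8) + 630 = -4*(-7) + 630 = 28 + 630 = 658)
(Z + L)² - b = (-1/47 + ⅕)² - 1*658 = (42/235)² - 658 = 1764/55225 - 658 = -36336286/55225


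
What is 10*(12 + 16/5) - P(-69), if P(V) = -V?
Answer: 83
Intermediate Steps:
10*(12 + 16/5) - P(-69) = 10*(12 + 16/5) - (-1)*(-69) = 10*(12 + 16*(1/5)) - 1*69 = 10*(12 + 16/5) - 69 = 10*(76/5) - 69 = 152 - 69 = 83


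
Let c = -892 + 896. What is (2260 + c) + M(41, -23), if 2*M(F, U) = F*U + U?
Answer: 1781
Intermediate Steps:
M(F, U) = U/2 + F*U/2 (M(F, U) = (F*U + U)/2 = (U + F*U)/2 = U/2 + F*U/2)
c = 4
(2260 + c) + M(41, -23) = (2260 + 4) + (½)*(-23)*(1 + 41) = 2264 + (½)*(-23)*42 = 2264 - 483 = 1781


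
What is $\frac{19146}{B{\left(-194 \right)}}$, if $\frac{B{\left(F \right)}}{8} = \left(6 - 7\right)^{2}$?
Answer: $\frac{9573}{4} \approx 2393.3$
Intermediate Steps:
$B{\left(F \right)} = 8$ ($B{\left(F \right)} = 8 \left(6 - 7\right)^{2} = 8 \left(-1\right)^{2} = 8 \cdot 1 = 8$)
$\frac{19146}{B{\left(-194 \right)}} = \frac{19146}{8} = 19146 \cdot \frac{1}{8} = \frac{9573}{4}$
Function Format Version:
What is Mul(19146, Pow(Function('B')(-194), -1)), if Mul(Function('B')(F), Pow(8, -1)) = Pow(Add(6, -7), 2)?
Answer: Rational(9573, 4) ≈ 2393.3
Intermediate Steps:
Function('B')(F) = 8 (Function('B')(F) = Mul(8, Pow(Add(6, -7), 2)) = Mul(8, Pow(-1, 2)) = Mul(8, 1) = 8)
Mul(19146, Pow(Function('B')(-194), -1)) = Mul(19146, Pow(8, -1)) = Mul(19146, Rational(1, 8)) = Rational(9573, 4)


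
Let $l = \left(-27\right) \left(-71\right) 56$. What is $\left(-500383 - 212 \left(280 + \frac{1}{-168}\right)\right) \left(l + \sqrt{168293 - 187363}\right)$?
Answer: $-60089395068 - \frac{23509153 i \sqrt{19070}}{42} \approx -6.0089 \cdot 10^{10} - 7.7297 \cdot 10^{7} i$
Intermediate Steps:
$l = 107352$ ($l = 1917 \cdot 56 = 107352$)
$\left(-500383 - 212 \left(280 + \frac{1}{-168}\right)\right) \left(l + \sqrt{168293 - 187363}\right) = \left(-500383 - 212 \left(280 + \frac{1}{-168}\right)\right) \left(107352 + \sqrt{168293 - 187363}\right) = \left(-500383 - 212 \left(280 - \frac{1}{168}\right)\right) \left(107352 + \sqrt{-19070}\right) = \left(-500383 - \frac{2493067}{42}\right) \left(107352 + i \sqrt{19070}\right) = - \frac{23509153 \left(107352 + i \sqrt{19070}\right)}{42} = -60089395068 - \frac{23509153 i \sqrt{19070}}{42}$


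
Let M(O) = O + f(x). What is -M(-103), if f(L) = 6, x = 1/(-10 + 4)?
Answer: 97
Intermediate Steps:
x = -⅙ (x = 1/(-6) = -⅙ ≈ -0.16667)
M(O) = 6 + O (M(O) = O + 6 = 6 + O)
-M(-103) = -(6 - 103) = -1*(-97) = 97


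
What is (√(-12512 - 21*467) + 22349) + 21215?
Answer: 43564 + I*√22319 ≈ 43564.0 + 149.4*I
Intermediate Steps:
(√(-12512 - 21*467) + 22349) + 21215 = (√(-12512 - 9807) + 22349) + 21215 = (√(-22319) + 22349) + 21215 = (I*√22319 + 22349) + 21215 = (22349 + I*√22319) + 21215 = 43564 + I*√22319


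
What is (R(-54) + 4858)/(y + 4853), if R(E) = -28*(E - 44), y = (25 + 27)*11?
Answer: 1086/775 ≈ 1.4013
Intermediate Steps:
y = 572 (y = 52*11 = 572)
R(E) = 1232 - 28*E (R(E) = -28*(-44 + E) = 1232 - 28*E)
(R(-54) + 4858)/(y + 4853) = ((1232 - 28*(-54)) + 4858)/(572 + 4853) = ((1232 + 1512) + 4858)/5425 = (2744 + 4858)*(1/5425) = 7602*(1/5425) = 1086/775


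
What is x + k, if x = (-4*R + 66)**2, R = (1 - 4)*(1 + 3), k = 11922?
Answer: 24918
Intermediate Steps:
R = -12 (R = -3*4 = -12)
x = 12996 (x = (-4*(-12) + 66)**2 = (48 + 66)**2 = 114**2 = 12996)
x + k = 12996 + 11922 = 24918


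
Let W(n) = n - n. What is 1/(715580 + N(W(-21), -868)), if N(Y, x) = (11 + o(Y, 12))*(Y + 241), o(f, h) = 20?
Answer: 1/723051 ≈ 1.3830e-6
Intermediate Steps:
W(n) = 0
N(Y, x) = 7471 + 31*Y (N(Y, x) = (11 + 20)*(Y + 241) = 31*(241 + Y) = 7471 + 31*Y)
1/(715580 + N(W(-21), -868)) = 1/(715580 + (7471 + 31*0)) = 1/(715580 + (7471 + 0)) = 1/(715580 + 7471) = 1/723051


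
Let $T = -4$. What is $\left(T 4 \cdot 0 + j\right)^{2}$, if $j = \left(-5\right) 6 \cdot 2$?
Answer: $3600$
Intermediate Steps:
$j = -60$ ($j = \left(-30\right) 2 = -60$)
$\left(T 4 \cdot 0 + j\right)^{2} = \left(\left(-4\right) 4 \cdot 0 - 60\right)^{2} = \left(\left(-16\right) 0 - 60\right)^{2} = \left(0 - 60\right)^{2} = \left(-60\right)^{2} = 3600$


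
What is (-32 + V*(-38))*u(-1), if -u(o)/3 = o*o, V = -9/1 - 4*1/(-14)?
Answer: -6282/7 ≈ -897.43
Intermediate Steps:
V = -61/7 (V = -9*1 - 4*(-1/14) = -9 + 2/7 = -61/7 ≈ -8.7143)
u(o) = -3*o² (u(o) = -3*o*o = -3*o²)
(-32 + V*(-38))*u(-1) = (-32 - 61/7*(-38))*(-3*(-1)²) = (-32 + 2318/7)*(-3*1) = (2094/7)*(-3) = -6282/7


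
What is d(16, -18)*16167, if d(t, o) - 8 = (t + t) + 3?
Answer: 695181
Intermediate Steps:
d(t, o) = 11 + 2*t (d(t, o) = 8 + ((t + t) + 3) = 8 + (2*t + 3) = 8 + (3 + 2*t) = 11 + 2*t)
d(16, -18)*16167 = (11 + 2*16)*16167 = (11 + 32)*16167 = 43*16167 = 695181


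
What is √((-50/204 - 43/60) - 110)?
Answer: I*√3206795/170 ≈ 10.534*I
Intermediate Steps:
√((-50/204 - 43/60) - 110) = √((-50*1/204 - 43*1/60) - 110) = √((-25/102 - 43/60) - 110) = √(-327/340 - 110) = √(-37727/340) = I*√3206795/170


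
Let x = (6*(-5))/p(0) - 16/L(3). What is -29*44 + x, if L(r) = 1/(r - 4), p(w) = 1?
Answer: -1290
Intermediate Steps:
L(r) = 1/(-4 + r)
x = -14 (x = (6*(-5))/1 - 16/(1/(-4 + 3)) = -30*1 - 16/(1/(-1)) = -30 - 16/(-1) = -30 - 16*(-1) = -30 + 16 = -14)
-29*44 + x = -29*44 - 14 = -1276 - 14 = -1290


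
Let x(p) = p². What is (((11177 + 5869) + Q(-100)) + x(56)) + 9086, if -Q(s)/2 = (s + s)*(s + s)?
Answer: -50732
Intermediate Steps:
Q(s) = -8*s² (Q(s) = -2*(s + s)*(s + s) = -2*2*s*2*s = -8*s²)
(((11177 + 5869) + Q(-100)) + x(56)) + 9086 = (((11177 + 5869) - 8*(-100)²) + 56²) + 9086 = ((17046 - 8*10000) + 3136) + 9086 = ((17046 - 80000) + 3136) + 9086 = (-62954 + 3136) + 9086 = -59818 + 9086 = -50732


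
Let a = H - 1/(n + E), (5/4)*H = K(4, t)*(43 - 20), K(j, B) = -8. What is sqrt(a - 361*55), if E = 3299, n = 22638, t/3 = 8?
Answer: 4*I*sqrt(21025061574170)/129685 ≈ 141.43*I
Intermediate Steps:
t = 24 (t = 3*8 = 24)
H = -736/5 (H = 4*(-8*(43 - 20))/5 = 4*(-8*23)/5 = (4/5)*(-184) = -736/5 ≈ -147.20)
a = -19089637/129685 (a = -736/5 - 1/(22638 + 3299) = -736/5 - 1/25937 = -19089637/129685 ≈ -147.20)
sqrt(a - 361*55) = sqrt(-19089637/129685 - 361*55) = sqrt(-19089637/129685 - 19855) = sqrt(-2593985312/129685) = 4*I*sqrt(21025061574170)/129685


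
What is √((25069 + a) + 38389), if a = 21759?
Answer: √85217 ≈ 291.92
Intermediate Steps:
√((25069 + a) + 38389) = √((25069 + 21759) + 38389) = √(46828 + 38389) = √85217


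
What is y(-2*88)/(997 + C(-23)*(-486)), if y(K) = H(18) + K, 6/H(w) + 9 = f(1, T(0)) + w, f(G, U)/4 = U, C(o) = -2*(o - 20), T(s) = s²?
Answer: 526/122397 ≈ 0.0042975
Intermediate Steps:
C(o) = 40 - 2*o (C(o) = -2*(-20 + o) = 40 - 2*o)
f(G, U) = 4*U
H(w) = 6/(-9 + w) (H(w) = 6/(-9 + (4*0² + w)) = 6/(-9 + (4*0 + w)) = 6/(-9 + (0 + w)) = 6/(-9 + w))
y(K) = ⅔ + K (y(K) = 6/(-9 + 18) + K = 6/9 + K = 6*(⅑) + K = ⅔ + K)
y(-2*88)/(997 + C(-23)*(-486)) = (⅔ - 2*88)/(997 + (40 - 2*(-23))*(-486)) = (⅔ - 176)/(997 + (40 + 46)*(-486)) = -526/(3*(997 + 86*(-486))) = -526/(3*(997 - 41796)) = -526/3/(-40799) = -526/3*(-1/40799) = 526/122397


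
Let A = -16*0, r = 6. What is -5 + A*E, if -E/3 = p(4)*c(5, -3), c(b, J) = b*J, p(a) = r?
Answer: -5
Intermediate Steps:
p(a) = 6
c(b, J) = J*b
E = 270 (E = -18*(-3*5) = -18*(-15) = -3*(-90) = 270)
A = 0
-5 + A*E = -5 + 0*270 = -5 + 0 = -5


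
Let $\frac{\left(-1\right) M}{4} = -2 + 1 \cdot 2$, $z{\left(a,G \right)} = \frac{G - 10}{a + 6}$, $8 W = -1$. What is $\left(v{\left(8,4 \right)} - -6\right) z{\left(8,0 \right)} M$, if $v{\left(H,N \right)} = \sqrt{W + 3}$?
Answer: $0$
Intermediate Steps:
$W = - \frac{1}{8}$ ($W = \frac{1}{8} \left(-1\right) = - \frac{1}{8} \approx -0.125$)
$v{\left(H,N \right)} = \frac{\sqrt{46}}{4}$ ($v{\left(H,N \right)} = \sqrt{- \frac{1}{8} + 3} = \sqrt{\frac{23}{8}} = \frac{\sqrt{46}}{4}$)
$z{\left(a,G \right)} = \frac{-10 + G}{6 + a}$
$M = 0$ ($M = - 4 \left(-2 + 1 \cdot 2\right) = - 4 \left(-2 + 2\right) = \left(-4\right) 0 = 0$)
$\left(v{\left(8,4 \right)} - -6\right) z{\left(8,0 \right)} M = \left(\frac{\sqrt{46}}{4} - -6\right) \frac{-10 + 0}{6 + 8} \cdot 0 = \left(\frac{\sqrt{46}}{4} + 6\right) \frac{1}{14} \left(-10\right) 0 = \left(6 + \frac{\sqrt{46}}{4}\right) \frac{1}{14} \left(-10\right) 0 = \left(6 + \frac{\sqrt{46}}{4}\right) \left(- \frac{5}{7}\right) 0 = \left(- \frac{30}{7} - \frac{5 \sqrt{46}}{28}\right) 0 = 0$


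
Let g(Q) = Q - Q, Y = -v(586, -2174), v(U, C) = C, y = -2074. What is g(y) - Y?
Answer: -2174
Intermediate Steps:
Y = 2174 (Y = -1*(-2174) = 2174)
g(Q) = 0
g(y) - Y = 0 - 1*2174 = 0 - 2174 = -2174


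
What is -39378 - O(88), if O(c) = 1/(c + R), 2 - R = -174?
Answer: -10395793/264 ≈ -39378.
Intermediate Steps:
R = 176 (R = 2 - 1*(-174) = 2 + 174 = 176)
O(c) = 1/(176 + c) (O(c) = 1/(c + 176) = 1/(176 + c))
-39378 - O(88) = -39378 - 1/(176 + 88) = -39378 - 1/264 = -10395793/264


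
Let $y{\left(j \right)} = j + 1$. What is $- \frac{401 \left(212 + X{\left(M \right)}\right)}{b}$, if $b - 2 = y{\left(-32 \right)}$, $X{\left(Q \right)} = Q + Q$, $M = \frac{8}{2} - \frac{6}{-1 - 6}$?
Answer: $\frac{622352}{203} \approx 3065.8$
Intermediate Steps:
$M = \frac{34}{7}$ ($M = 8 \cdot \frac{1}{2} - \frac{6}{-1 - 6} = 4 - \frac{6}{-7} = 4 - - \frac{6}{7} = 4 + \frac{6}{7} = \frac{34}{7} \approx 4.8571$)
$X{\left(Q \right)} = 2 Q$
$y{\left(j \right)} = 1 + j$
$b = -29$ ($b = 2 + \left(1 - 32\right) = 2 - 31 = -29$)
$- \frac{401 \left(212 + X{\left(M \right)}\right)}{b} = - \frac{401 \left(212 + 2 \cdot \frac{34}{7}\right)}{-29} = - \frac{401 \left(212 + \frac{68}{7}\right) \left(-1\right)}{29} = - \frac{401 \cdot \frac{1552}{7} \left(-1\right)}{29} = - \frac{622352 \left(-1\right)}{7 \cdot 29} = \left(-1\right) \left(- \frac{622352}{203}\right) = \frac{622352}{203}$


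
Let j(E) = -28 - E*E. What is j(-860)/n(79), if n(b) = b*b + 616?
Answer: -739628/6857 ≈ -107.86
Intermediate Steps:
n(b) = 616 + b² (n(b) = b² + 616 = 616 + b²)
j(E) = -28 - E²
j(-860)/n(79) = (-28 - 1*(-860)²)/(616 + 79²) = (-28 - 1*739600)/(616 + 6241) = (-28 - 739600)/6857 = -739628*1/6857 = -739628/6857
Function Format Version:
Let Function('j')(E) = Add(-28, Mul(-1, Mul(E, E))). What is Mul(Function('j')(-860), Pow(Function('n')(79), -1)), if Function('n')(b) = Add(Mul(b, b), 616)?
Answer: Rational(-739628, 6857) ≈ -107.86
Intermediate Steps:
Function('n')(b) = Add(616, Pow(b, 2)) (Function('n')(b) = Add(Pow(b, 2), 616) = Add(616, Pow(b, 2)))
Function('j')(E) = Add(-28, Mul(-1, Pow(E, 2)))
Mul(Function('j')(-860), Pow(Function('n')(79), -1)) = Mul(Add(-28, Mul(-1, Pow(-860, 2))), Pow(Add(616, Pow(79, 2)), -1)) = Mul(Add(-28, Mul(-1, 739600)), Pow(Add(616, 6241), -1)) = Mul(Add(-28, -739600), Pow(6857, -1)) = Mul(-739628, Rational(1, 6857)) = Rational(-739628, 6857)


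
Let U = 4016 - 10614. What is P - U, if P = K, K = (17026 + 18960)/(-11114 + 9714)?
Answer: 4600607/700 ≈ 6572.3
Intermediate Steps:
U = -6598
K = -17993/700 (K = 35986/(-1400) = 35986*(-1/1400) = -17993/700 ≈ -25.704)
P = -17993/700 ≈ -25.704
P - U = -17993/700 - 1*(-6598) = -17993/700 + 6598 = 4600607/700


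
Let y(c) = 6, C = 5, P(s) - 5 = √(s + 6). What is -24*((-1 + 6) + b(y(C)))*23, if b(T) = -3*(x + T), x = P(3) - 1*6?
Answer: 10488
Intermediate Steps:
P(s) = 5 + √(6 + s) (P(s) = 5 + √(s + 6) = 5 + √(6 + s))
x = 2 (x = (5 + √(6 + 3)) - 1*6 = (5 + √9) - 6 = (5 + 3) - 6 = 8 - 6 = 2)
b(T) = -6 - 3*T (b(T) = -3*(2 + T) = -6 - 3*T)
-24*((-1 + 6) + b(y(C)))*23 = -24*((-1 + 6) + (-6 - 3*6))*23 = -24*(5 + (-6 - 18))*23 = -24*(5 - 24)*23 = -24*(-19)*23 = 456*23 = 10488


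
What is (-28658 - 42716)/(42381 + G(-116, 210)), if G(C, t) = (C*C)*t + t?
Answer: -71374/2868351 ≈ -0.024883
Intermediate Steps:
G(C, t) = t + t*C² (G(C, t) = C²*t + t = t*C² + t = t + t*C²)
(-28658 - 42716)/(42381 + G(-116, 210)) = (-28658 - 42716)/(42381 + 210*(1 + (-116)²)) = -71374/(42381 + 210*(1 + 13456)) = -71374/(42381 + 210*13457) = -71374/(42381 + 2825970) = -71374/2868351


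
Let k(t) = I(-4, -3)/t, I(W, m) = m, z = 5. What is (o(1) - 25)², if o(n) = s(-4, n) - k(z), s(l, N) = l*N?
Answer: 20164/25 ≈ 806.56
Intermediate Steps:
s(l, N) = N*l
k(t) = -3/t
o(n) = ⅗ - 4*n (o(n) = n*(-4) - (-3)/5 = -4*n - (-3)/5 = -4*n - 1*(-⅗) = -4*n + ⅗ = ⅗ - 4*n)
(o(1) - 25)² = ((⅗ - 4*1) - 25)² = ((⅗ - 4) - 25)² = (-17/5 - 25)² = (-142/5)² = 20164/25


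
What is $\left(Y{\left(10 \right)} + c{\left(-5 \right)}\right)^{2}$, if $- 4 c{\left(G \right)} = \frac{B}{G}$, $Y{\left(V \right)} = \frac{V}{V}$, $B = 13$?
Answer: $\frac{1089}{400} \approx 2.7225$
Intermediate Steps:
$Y{\left(V \right)} = 1$
$c{\left(G \right)} = - \frac{13}{4 G}$ ($c{\left(G \right)} = - \frac{13 \frac{1}{G}}{4} = - \frac{13}{4 G}$)
$\left(Y{\left(10 \right)} + c{\left(-5 \right)}\right)^{2} = \left(1 - \frac{13}{4 \left(-5\right)}\right)^{2} = \left(1 - - \frac{13}{20}\right)^{2} = \left(1 + \frac{13}{20}\right)^{2} = \left(\frac{33}{20}\right)^{2} = \frac{1089}{400}$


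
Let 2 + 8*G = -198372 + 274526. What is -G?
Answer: -9519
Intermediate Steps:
G = 9519 (G = -1/4 + (-198372 + 274526)/8 = -1/4 + (1/8)*76154 = -1/4 + 38077/4 = 9519)
-G = -1*9519 = -9519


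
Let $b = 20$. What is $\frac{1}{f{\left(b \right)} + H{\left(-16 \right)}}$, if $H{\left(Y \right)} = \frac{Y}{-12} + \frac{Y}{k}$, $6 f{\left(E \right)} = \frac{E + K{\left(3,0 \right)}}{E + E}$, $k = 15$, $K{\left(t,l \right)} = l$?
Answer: $\frac{20}{7} \approx 2.8571$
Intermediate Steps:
$f{\left(E \right)} = \frac{1}{12}$ ($f{\left(E \right)} = \frac{\left(E + 0\right) \frac{1}{E + E}}{6} = \frac{E \frac{1}{2 E}}{6} = \frac{1}{6} \cdot \frac{1}{2} = \frac{1}{12}$)
$H{\left(Y \right)} = - \frac{Y}{60}$ ($H{\left(Y \right)} = \frac{Y}{-12} + \frac{Y}{15} = Y \left(- \frac{1}{12}\right) + Y \frac{1}{15} = - \frac{Y}{12} + \frac{Y}{15} = - \frac{Y}{60}$)
$\frac{1}{f{\left(b \right)} + H{\left(-16 \right)}} = \frac{1}{\frac{1}{12} - - \frac{4}{15}} = \frac{1}{\frac{1}{12} + \frac{4}{15}} = \frac{1}{\frac{7}{20}} = \frac{20}{7}$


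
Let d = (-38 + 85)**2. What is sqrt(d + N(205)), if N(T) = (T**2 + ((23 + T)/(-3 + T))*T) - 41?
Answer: sqrt(453173163)/101 ≈ 210.77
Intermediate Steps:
N(T) = -41 + T**2 + T*(23 + T)/(-3 + T) (N(T) = (T**2 + ((23 + T)/(-3 + T))*T) - 41 = (T**2 + T*(23 + T)/(-3 + T)) - 41 = -41 + T**2 + T*(23 + T)/(-3 + T))
d = 2209 (d = 47**2 = 2209)
sqrt(d + N(205)) = sqrt(2209 + (123 + 205**3 - 18*205 - 2*205**2)/(-3 + 205)) = sqrt(2209 + (123 + 8615125 - 3690 - 2*42025)/202) = sqrt(2209 + (123 + 8615125 - 3690 - 84050)/202) = sqrt(2209 + (1/202)*8527508) = sqrt(2209 + 4263754/101) = sqrt(4486863/101) = sqrt(453173163)/101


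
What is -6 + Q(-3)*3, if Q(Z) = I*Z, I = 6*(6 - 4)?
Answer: -114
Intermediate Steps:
I = 12 (I = 6*2 = 12)
Q(Z) = 12*Z
-6 + Q(-3)*3 = -6 + (12*(-3))*3 = -6 - 36*3 = -6 - 108 = -114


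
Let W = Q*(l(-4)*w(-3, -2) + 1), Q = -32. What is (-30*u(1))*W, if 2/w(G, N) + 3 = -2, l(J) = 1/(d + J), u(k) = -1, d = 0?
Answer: -1056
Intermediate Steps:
l(J) = 1/J (l(J) = 1/(0 + J) = 1/J)
w(G, N) = -2/5 (w(G, N) = 2/(-3 - 2) = 2/(-5) = 2*(-1/5) = -2/5)
W = -176/5 (W = -32*(-2/5/(-4) + 1) = -32*(-1/4*(-2/5) + 1) = -32*(1/10 + 1) = -32*11/10 = -176/5 ≈ -35.200)
(-30*u(1))*W = -30*(-1)*(-176/5) = 30*(-176/5) = -1056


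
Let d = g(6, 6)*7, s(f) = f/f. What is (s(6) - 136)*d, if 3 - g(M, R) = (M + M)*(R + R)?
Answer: 133245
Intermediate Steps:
g(M, R) = 3 - 4*M*R (g(M, R) = 3 - (M + M)*(R + R) = 3 - 2*M*2*R = 3 - 4*M*R)
s(f) = 1
d = -987 (d = (3 - 4*6*6)*7 = (3 - 144)*7 = -141*7 = -987)
(s(6) - 136)*d = (1 - 136)*(-987) = -135*(-987) = 133245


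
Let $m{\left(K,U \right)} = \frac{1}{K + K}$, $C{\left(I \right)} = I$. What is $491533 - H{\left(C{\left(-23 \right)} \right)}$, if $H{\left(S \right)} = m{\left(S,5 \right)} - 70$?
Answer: $\frac{22613739}{46} \approx 4.916 \cdot 10^{5}$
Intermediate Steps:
$m{\left(K,U \right)} = \frac{1}{2 K}$
$H{\left(S \right)} = -70 + \frac{1}{2 S}$ ($H{\left(S \right)} = \frac{1}{2 S} - 70 = -70 + \frac{1}{2 S}$)
$491533 - H{\left(C{\left(-23 \right)} \right)} = 491533 - \left(-70 + \frac{1}{2 \left(-23\right)}\right) = 491533 - \left(-70 + \frac{1}{2} \left(- \frac{1}{23}\right)\right) = 491533 - \left(-70 - \frac{1}{46}\right) = 491533 - - \frac{3221}{46} = 491533 + \frac{3221}{46} = \frac{22613739}{46}$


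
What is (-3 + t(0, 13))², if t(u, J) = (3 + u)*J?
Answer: 1296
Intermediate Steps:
t(u, J) = J*(3 + u)
(-3 + t(0, 13))² = (-3 + 13*(3 + 0))² = (-3 + 13*3)² = (-3 + 39)² = 36² = 1296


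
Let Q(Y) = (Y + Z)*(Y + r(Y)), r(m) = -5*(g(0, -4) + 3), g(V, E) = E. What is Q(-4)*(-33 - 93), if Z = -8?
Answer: 1512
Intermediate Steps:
r(m) = 5 (r(m) = -5*(-4 + 3) = -5*(-1) = 5)
Q(Y) = (-8 + Y)*(5 + Y) (Q(Y) = (Y - 8)*(Y + 5) = (-8 + Y)*(5 + Y))
Q(-4)*(-33 - 93) = (-40 + (-4)**2 - 3*(-4))*(-33 - 93) = (-40 + 16 + 12)*(-126) = -12*(-126) = 1512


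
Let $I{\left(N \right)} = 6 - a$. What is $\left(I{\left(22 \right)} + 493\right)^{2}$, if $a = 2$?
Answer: $247009$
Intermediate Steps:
$I{\left(N \right)} = 4$ ($I{\left(N \right)} = 6 - 2 = 4$)
$\left(I{\left(22 \right)} + 493\right)^{2} = \left(4 + 493\right)^{2} = 497^{2} = 247009$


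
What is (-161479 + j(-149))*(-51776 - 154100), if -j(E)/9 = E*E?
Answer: 74380528288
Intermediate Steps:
j(E) = -9*E**2 (j(E) = -9*E*E = -9*E**2)
(-161479 + j(-149))*(-51776 - 154100) = (-161479 - 9*(-149)**2)*(-51776 - 154100) = (-161479 - 9*22201)*(-205876) = (-161479 - 199809)*(-205876) = -361288*(-205876) = 74380528288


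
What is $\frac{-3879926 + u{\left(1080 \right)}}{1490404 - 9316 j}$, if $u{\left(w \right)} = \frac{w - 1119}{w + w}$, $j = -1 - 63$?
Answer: $- \frac{2793546733}{1502372160} \approx -1.8594$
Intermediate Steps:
$j = -64$ ($j = -1 - 63 = -64$)
$u{\left(w \right)} = \frac{-1119 + w}{2 w}$
$\frac{-3879926 + u{\left(1080 \right)}}{1490404 - 9316 j} = \frac{-3879926 + \frac{-1119 + 1080}{2 \cdot 1080}}{1490404 - -596224} = \frac{-3879926 + \frac{1}{2} \cdot \frac{1}{1080} \left(-39\right)}{1490404 + 596224} = \frac{-3879926 - \frac{13}{720}}{2086628} = \left(- \frac{2793546733}{720}\right) \frac{1}{2086628} = - \frac{2793546733}{1502372160}$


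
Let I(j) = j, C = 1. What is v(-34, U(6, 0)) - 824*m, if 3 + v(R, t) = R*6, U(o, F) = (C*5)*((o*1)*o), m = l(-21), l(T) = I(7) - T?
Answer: -23279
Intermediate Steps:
l(T) = 7 - T
m = 28 (m = 7 - 1*(-21) = 7 + 21 = 28)
U(o, F) = 5*o**2 (U(o, F) = (1*5)*((o*1)*o) = 5*(o*o) = 5*o**2)
v(R, t) = -3 + 6*R (v(R, t) = -3 + R*6 = -3 + 6*R)
v(-34, U(6, 0)) - 824*m = (-3 + 6*(-34)) - 824*28 = (-3 - 204) - 23072 = -207 - 23072 = -23279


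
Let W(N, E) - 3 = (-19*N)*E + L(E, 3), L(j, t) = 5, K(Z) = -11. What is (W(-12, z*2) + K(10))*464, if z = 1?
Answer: 210192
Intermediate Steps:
W(N, E) = 8 - 19*E*N (W(N, E) = 3 + ((-19*N)*E + 5) = 3 + (-19*E*N + 5) = 3 + (5 - 19*E*N) = 8 - 19*E*N)
(W(-12, z*2) + K(10))*464 = ((8 - 19*1*2*(-12)) - 11)*464 = ((8 - 19*2*(-12)) - 11)*464 = ((8 + 456) - 11)*464 = (464 - 11)*464 = 453*464 = 210192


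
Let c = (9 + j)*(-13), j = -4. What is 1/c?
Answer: -1/65 ≈ -0.015385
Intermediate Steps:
c = -65 (c = (9 - 4)*(-13) = 5*(-13) = -65)
1/c = 1/(-65) = -1/65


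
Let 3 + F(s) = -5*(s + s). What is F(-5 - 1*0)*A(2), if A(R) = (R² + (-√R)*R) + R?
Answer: 282 - 94*√2 ≈ 149.06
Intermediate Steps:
A(R) = R + R² - R^(3/2) (A(R) = (R² - R^(3/2)) + R = R + R² - R^(3/2))
F(s) = -3 - 10*s (F(s) = -3 - 5*(s + s) = -3 - 10*s)
F(-5 - 1*0)*A(2) = (-3 - 10*(-5 - 1*0))*(2 + 2² - 2^(3/2)) = (-3 - 10*(-5 + 0))*(2 + 4 - 2*√2) = (-3 - 10*(-5))*(2 + 4 - 2*√2) = (-3 + 50)*(6 - 2*√2) = 47*(6 - 2*√2) = 282 - 94*√2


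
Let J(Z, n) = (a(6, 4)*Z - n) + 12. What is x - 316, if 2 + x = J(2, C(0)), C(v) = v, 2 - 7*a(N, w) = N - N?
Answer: -2138/7 ≈ -305.43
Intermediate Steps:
a(N, w) = 2/7 (a(N, w) = 2/7 - (N - N)/7 = 2/7 - ⅐*0 = 2/7 + 0 = 2/7)
J(Z, n) = 12 - n + 2*Z/7 (J(Z, n) = (2*Z/7 - n) + 12 = (-n + 2*Z/7) + 12 = 12 - n + 2*Z/7)
x = 74/7 (x = -2 + (12 - 1*0 + (2/7)*2) = -2 + (12 + 0 + 4/7) = -2 + 88/7 = 74/7 ≈ 10.571)
x - 316 = 74/7 - 316 = -2138/7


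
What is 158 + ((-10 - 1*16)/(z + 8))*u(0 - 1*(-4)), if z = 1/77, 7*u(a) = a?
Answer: 96342/617 ≈ 156.15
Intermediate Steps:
u(a) = a/7
z = 1/77 ≈ 0.012987
158 + ((-10 - 1*16)/(z + 8))*u(0 - 1*(-4)) = 158 + ((-10 - 1*16)/(1/77 + 8))*((0 - 1*(-4))/7) = 158 + ((-10 - 16)/(617/77))*((0 + 4)/7) = 158 + (-26*77/617)*((⅐)*4) = 158 - 2002/617*4/7 = 158 - 1144/617 = 96342/617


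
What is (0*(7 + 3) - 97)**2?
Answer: 9409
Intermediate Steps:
(0*(7 + 3) - 97)**2 = (0*10 - 97)**2 = (0 - 97)**2 = (-97)**2 = 9409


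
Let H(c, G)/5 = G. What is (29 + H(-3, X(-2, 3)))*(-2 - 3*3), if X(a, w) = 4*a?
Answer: 121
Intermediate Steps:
H(c, G) = 5*G
(29 + H(-3, X(-2, 3)))*(-2 - 3*3) = (29 + 5*(4*(-2)))*(-2 - 3*3) = (29 + 5*(-8))*(-2 - 9) = (29 - 40)*(-11) = -11*(-11) = 121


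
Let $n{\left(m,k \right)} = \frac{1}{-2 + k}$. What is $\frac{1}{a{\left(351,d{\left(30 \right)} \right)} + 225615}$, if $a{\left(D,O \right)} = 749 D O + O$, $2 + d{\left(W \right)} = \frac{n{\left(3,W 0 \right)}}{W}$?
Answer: $- \frac{3}{913700} \approx -3.2834 \cdot 10^{-6}$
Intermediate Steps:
$d{\left(W \right)} = -2 - \frac{1}{2 W}$ ($d{\left(W \right)} = -2 + \frac{1}{\left(-2 + W 0\right) W} = -2 + \frac{1}{\left(-2 + 0\right) W} = -2 + \frac{1}{\left(-2\right) W} = -2 - \frac{1}{2 W}$)
$a{\left(D,O \right)} = O + 749 D O$ ($a{\left(D,O \right)} = 749 D O + O = O + 749 D O$)
$\frac{1}{a{\left(351,d{\left(30 \right)} \right)} + 225615} = \frac{1}{\left(-2 - \frac{1}{2 \cdot 30}\right) \left(1 + 749 \cdot 351\right) + 225615} = \frac{1}{\left(-2 - \frac{1}{60}\right) \left(1 + 262899\right) + 225615} = \frac{1}{\left(-2 - \frac{1}{60}\right) 262900 + 225615} = \frac{1}{\left(- \frac{121}{60}\right) 262900 + 225615} = \frac{1}{- \frac{1590545}{3} + 225615} = \frac{1}{- \frac{913700}{3}} = - \frac{3}{913700}$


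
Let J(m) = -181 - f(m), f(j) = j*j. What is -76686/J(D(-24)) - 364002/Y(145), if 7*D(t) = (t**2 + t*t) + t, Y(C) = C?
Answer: -465833800476/185781685 ≈ -2507.4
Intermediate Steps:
f(j) = j**2
D(t) = t/7 + 2*t**2/7 (D(t) = ((t**2 + t*t) + t)/7 = ((t**2 + t**2) + t)/7 = (2*t**2 + t)/7 = (t + 2*t**2)/7 = t/7 + 2*t**2/7)
J(m) = -181 - m**2
-76686/J(D(-24)) - 364002/Y(145) = -76686/(-181 - ((1/7)*(-24)*(1 + 2*(-24)))**2) - 364002/145 = -76686/(-181 - ((1/7)*(-24)*(1 - 48))**2) - 364002*1/145 = -76686/(-181 - ((1/7)*(-24)*(-47))**2) - 364002/145 = -76686/(-181 - (1128/7)**2) - 364002/145 = -76686/(-181 - 1*1272384/49) - 364002/145 = -76686/(-181 - 1272384/49) - 364002/145 = -76686/(-1281253/49) - 364002/145 = -76686*(-49/1281253) - 364002/145 = 3757614/1281253 - 364002/145 = -465833800476/185781685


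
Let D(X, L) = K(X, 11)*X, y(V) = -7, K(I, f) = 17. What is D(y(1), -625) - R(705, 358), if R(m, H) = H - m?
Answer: 228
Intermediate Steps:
D(X, L) = 17*X
D(y(1), -625) - R(705, 358) = 17*(-7) - (358 - 1*705) = -119 - (358 - 705) = -119 - 1*(-347) = -119 + 347 = 228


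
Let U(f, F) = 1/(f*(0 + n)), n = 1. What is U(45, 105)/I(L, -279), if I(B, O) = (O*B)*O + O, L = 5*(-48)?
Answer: -1/840695355 ≈ -1.1895e-9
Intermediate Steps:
L = -240
I(B, O) = O + B*O**2 (I(B, O) = (B*O)*O + O = B*O**2 + O = O + B*O**2)
U(f, F) = 1/f (U(f, F) = 1/(f*(0 + 1)) = 1/(f*1) = 1/f)
U(45, 105)/I(L, -279) = 1/(45*((-279*(1 - 240*(-279))))) = 1/(45*((-279*(1 + 66960)))) = 1/(45*((-279*66961))) = (1/45)/(-18682119) = (1/45)*(-1/18682119) = -1/840695355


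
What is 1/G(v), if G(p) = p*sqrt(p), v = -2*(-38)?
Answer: sqrt(19)/2888 ≈ 0.0015093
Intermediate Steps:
v = 76
G(p) = p**(3/2)
1/G(v) = 1/(76**(3/2)) = 1/(152*sqrt(19)) = sqrt(19)/2888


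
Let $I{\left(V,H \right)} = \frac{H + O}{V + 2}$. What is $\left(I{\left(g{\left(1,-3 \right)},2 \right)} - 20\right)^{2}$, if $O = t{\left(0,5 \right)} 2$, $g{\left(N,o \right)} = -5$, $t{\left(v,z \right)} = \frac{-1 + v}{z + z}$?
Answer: $\frac{10609}{25} \approx 424.36$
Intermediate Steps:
$t{\left(v,z \right)} = \frac{-1 + v}{2 z}$
$O = - \frac{1}{5}$ ($O = \frac{-1 + 0}{2 \cdot 5} \cdot 2 = \frac{1}{2} \cdot \frac{1}{5} \left(-1\right) 2 = \left(- \frac{1}{10}\right) 2 = - \frac{1}{5} \approx -0.2$)
$I{\left(V,H \right)} = \frac{- \frac{1}{5} + H}{2 + V}$ ($I{\left(V,H \right)} = \frac{H - \frac{1}{5}}{V + 2} = \frac{- \frac{1}{5} + H}{2 + V}$)
$\left(I{\left(g{\left(1,-3 \right)},2 \right)} - 20\right)^{2} = \left(\frac{- \frac{1}{5} + 2}{2 - 5} - 20\right)^{2} = \left(\frac{1}{-3} \cdot \frac{9}{5} - 20\right)^{2} = \left(\left(- \frac{1}{3}\right) \frac{9}{5} - 20\right)^{2} = \left(- \frac{3}{5} - 20\right)^{2} = \left(- \frac{103}{5}\right)^{2} = \frac{10609}{25}$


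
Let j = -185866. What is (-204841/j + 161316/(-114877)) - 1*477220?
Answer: -10189478317820139/21351728482 ≈ -4.7722e+5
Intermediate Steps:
(-204841/j + 161316/(-114877)) - 1*477220 = (-204841/(-185866) + 161316/(-114877)) - 1*477220 = (-204841*(-1/185866) + 161316*(-1/114877)) - 477220 = (204841/185866 - 161316/114877) - 477220 = -6451640099/21351728482 - 477220 = -10189478317820139/21351728482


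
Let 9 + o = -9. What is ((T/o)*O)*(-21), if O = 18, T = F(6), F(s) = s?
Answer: 126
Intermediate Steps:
o = -18 (o = -9 - 9 = -18)
T = 6
((T/o)*O)*(-21) = ((6/(-18))*18)*(-21) = ((6*(-1/18))*18)*(-21) = -⅓*18*(-21) = -6*(-21) = 126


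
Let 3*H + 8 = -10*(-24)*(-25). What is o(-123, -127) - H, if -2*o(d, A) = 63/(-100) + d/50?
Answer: 1202527/600 ≈ 2004.2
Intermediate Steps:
o(d, A) = 63/200 - d/100 (o(d, A) = -(63/(-100) + d/50)/2 = -(63*(-1/100) + d*(1/50))/2 = -(-63/100 + d/50)/2 = 63/200 - d/100)
H = -6008/3 (H = -8/3 + (-10*(-24)*(-25))/3 = -8/3 + (240*(-25))/3 = -8/3 + (1/3)*(-6000) = -8/3 - 2000 = -6008/3 ≈ -2002.7)
o(-123, -127) - H = (63/200 - 1/100*(-123)) - 1*(-6008/3) = (63/200 + 123/100) + 6008/3 = 309/200 + 6008/3 = 1202527/600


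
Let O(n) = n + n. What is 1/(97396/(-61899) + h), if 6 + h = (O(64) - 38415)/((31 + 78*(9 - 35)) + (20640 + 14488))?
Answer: -2050775769/17901408503 ≈ -0.11456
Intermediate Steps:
O(n) = 2*n
h = -237073/33131 (h = -6 + (2*64 - 38415)/((31 + 78*(9 - 35)) + (20640 + 14488)) = -6 + (128 - 38415)/((31 + 78*(-26)) + 35128) = -6 - 38287/((31 - 2028) + 35128) = -6 - 38287/(-1997 + 35128) = -6 - 38287/33131 = -237073/33131 ≈ -7.1556)
1/(97396/(-61899) + h) = 1/(97396/(-61899) - 237073/33131) = 1/(97396*(-1/61899) - 237073/33131) = 1/(-97396/61899 - 237073/33131) = 1/(-17901408503/2050775769) = -2050775769/17901408503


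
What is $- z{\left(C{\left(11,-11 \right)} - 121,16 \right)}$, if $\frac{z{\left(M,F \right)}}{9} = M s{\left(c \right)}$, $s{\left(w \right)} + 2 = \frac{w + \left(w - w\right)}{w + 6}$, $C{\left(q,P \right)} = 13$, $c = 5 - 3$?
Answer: $-1701$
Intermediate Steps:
$c = 2$ ($c = 5 - 3 = 2$)
$s{\left(w \right)} = -2 + \frac{w}{6 + w}$ ($s{\left(w \right)} = -2 + \frac{w + \left(w - w\right)}{w + 6} = -2 + \frac{w + 0}{6 + w} = -2 + \frac{w}{6 + w}$)
$z{\left(M,F \right)} = - \frac{63 M}{4}$ ($z{\left(M,F \right)} = 9 M \frac{-12 - 2}{6 + 2} = 9 M \frac{-12 - 2}{8} = 9 M \frac{1}{8} \left(-14\right) = 9 M \left(- \frac{7}{4}\right) = 9 \left(- \frac{7 M}{4}\right) = - \frac{63 M}{4}$)
$- z{\left(C{\left(11,-11 \right)} - 121,16 \right)} = - \frac{\left(-63\right) \left(13 - 121\right)}{4} = - \frac{\left(-63\right) \left(-108\right)}{4} = \left(-1\right) 1701 = -1701$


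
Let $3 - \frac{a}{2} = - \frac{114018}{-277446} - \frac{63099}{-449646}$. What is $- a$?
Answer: $- \frac{16971286087}{3465346781} \approx -4.8974$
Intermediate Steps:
$a = \frac{16971286087}{3465346781}$ ($a = 6 - 2 \left(- \frac{114018}{-277446} - \frac{63099}{-449646}\right) = 6 - 2 \left(\left(-114018\right) \left(- \frac{1}{277446}\right) - - \frac{21033}{149882}\right) = 6 - 2 \left(\frac{19003}{46241} + \frac{21033}{149882}\right) = 6 - \frac{3820794599}{3465346781} = \frac{16971286087}{3465346781} \approx 4.8974$)
$- a = \left(-1\right) \frac{16971286087}{3465346781} = - \frac{16971286087}{3465346781}$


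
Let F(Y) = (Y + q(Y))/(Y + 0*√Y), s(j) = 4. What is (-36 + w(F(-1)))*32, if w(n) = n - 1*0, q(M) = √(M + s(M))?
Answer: -1120 - 32*√3 ≈ -1175.4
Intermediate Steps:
q(M) = √(4 + M) (q(M) = √(M + 4) = √(4 + M))
F(Y) = (Y + √(4 + Y))/Y (F(Y) = (Y + √(4 + Y))/(Y + 0*√Y) = (Y + √(4 + Y))/(Y + 0) = (Y + √(4 + Y))/Y)
w(n) = n (w(n) = n + 0 = n)
(-36 + w(F(-1)))*32 = (-36 + (-1 + √(4 - 1))/(-1))*32 = (-36 - (-1 + √3))*32 = (-36 + (1 - √3))*32 = (-35 - √3)*32 = -1120 - 32*√3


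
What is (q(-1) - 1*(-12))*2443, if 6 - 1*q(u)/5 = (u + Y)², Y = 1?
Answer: 102606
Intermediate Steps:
q(u) = 30 - 5*(1 + u)² (q(u) = 30 - 5*(u + 1)² = 30 - 5*(1 + u)²)
(q(-1) - 1*(-12))*2443 = ((30 - 5*(1 - 1)²) - 1*(-12))*2443 = ((30 - 5*0²) + 12)*2443 = ((30 - 5*0) + 12)*2443 = ((30 + 0) + 12)*2443 = (30 + 12)*2443 = 42*2443 = 102606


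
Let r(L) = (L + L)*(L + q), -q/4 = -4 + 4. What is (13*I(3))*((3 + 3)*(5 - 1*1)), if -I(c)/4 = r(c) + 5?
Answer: -28704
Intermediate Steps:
q = 0 (q = -4*(-4 + 4) = -4*0 = 0)
r(L) = 2*L² (r(L) = (L + L)*(L + 0) = (2*L)*L = 2*L²)
I(c) = -20 - 8*c² (I(c) = -4*(2*c² + 5) = -4*(5 + 2*c²) = -20 - 8*c²)
(13*I(3))*((3 + 3)*(5 - 1*1)) = (13*(-20 - 8*3²))*((3 + 3)*(5 - 1*1)) = (13*(-20 - 8*9))*(6*(5 - 1)) = (13*(-20 - 72))*(6*4) = (13*(-92))*24 = -1196*24 = -28704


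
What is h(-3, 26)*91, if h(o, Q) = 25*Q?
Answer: 59150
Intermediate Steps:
h(-3, 26)*91 = (25*26)*91 = 650*91 = 59150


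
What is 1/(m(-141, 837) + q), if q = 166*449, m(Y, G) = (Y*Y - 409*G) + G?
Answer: -1/247081 ≈ -4.0473e-6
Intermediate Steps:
m(Y, G) = Y**2 - 408*G (m(Y, G) = (Y**2 - 409*G) + G = Y**2 - 408*G)
q = 74534
1/(m(-141, 837) + q) = 1/(((-141)**2 - 408*837) + 74534) = 1/((19881 - 341496) + 74534) = 1/(-321615 + 74534) = 1/(-247081) = -1/247081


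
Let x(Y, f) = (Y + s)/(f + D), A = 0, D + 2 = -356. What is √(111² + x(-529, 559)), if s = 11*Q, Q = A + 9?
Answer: √497694291/201 ≈ 110.99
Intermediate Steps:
D = -358 (D = -2 - 356 = -358)
Q = 9 (Q = 0 + 9 = 9)
s = 99 (s = 11*9 = 99)
x(Y, f) = (99 + Y)/(-358 + f) (x(Y, f) = (Y + 99)/(f - 358) = (99 + Y)/(-358 + f))
√(111² + x(-529, 559)) = √(111² + (99 - 529)/(-358 + 559)) = √(12321 - 430/201) = √(2476091/201) = √497694291/201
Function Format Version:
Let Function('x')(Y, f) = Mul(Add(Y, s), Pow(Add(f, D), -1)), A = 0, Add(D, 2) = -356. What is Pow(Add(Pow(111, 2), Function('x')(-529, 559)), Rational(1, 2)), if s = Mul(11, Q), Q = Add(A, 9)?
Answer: Mul(Rational(1, 201), Pow(497694291, Rational(1, 2))) ≈ 110.99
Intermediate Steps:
D = -358 (D = Add(-2, -356) = -358)
Q = 9 (Q = Add(0, 9) = 9)
s = 99 (s = Mul(11, 9) = 99)
Function('x')(Y, f) = Mul(Pow(Add(-358, f), -1), Add(99, Y)) (Function('x')(Y, f) = Mul(Add(Y, 99), Pow(Add(f, -358), -1)) = Mul(Add(99, Y), Pow(Add(-358, f), -1)) = Mul(Pow(Add(-358, f), -1), Add(99, Y)))
Pow(Add(Pow(111, 2), Function('x')(-529, 559)), Rational(1, 2)) = Pow(Add(Pow(111, 2), Mul(Pow(Add(-358, 559), -1), Add(99, -529))), Rational(1, 2)) = Pow(Add(12321, Mul(Pow(201, -1), -430)), Rational(1, 2)) = Pow(Add(12321, Mul(Rational(1, 201), -430)), Rational(1, 2)) = Pow(Add(12321, Rational(-430, 201)), Rational(1, 2)) = Pow(Rational(2476091, 201), Rational(1, 2)) = Mul(Rational(1, 201), Pow(497694291, Rational(1, 2)))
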